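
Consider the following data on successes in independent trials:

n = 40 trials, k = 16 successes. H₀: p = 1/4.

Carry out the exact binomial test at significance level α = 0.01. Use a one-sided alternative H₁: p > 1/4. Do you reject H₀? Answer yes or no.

reject H₀: no

Exact binomial: n=40, k=16, p₀=1/4=0.2500
P(X≥16) from Σ C(n,i)·p₀^i·(1−p₀)^(n−i)
p-value (one-sided, H₁ greater) = 0.02624
At α=0.01: p ≥ α → fail to reject H₀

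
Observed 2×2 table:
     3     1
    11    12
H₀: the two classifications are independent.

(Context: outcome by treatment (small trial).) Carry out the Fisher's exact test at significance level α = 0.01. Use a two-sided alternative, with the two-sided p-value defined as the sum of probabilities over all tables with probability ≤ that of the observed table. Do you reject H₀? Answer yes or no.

Margins: r₁=4, r₂=23, c₁=14, c₂=13, n=27
p_obs = C(4,3)·C(23,11)/C(27,14); sum pmf over tables with pmf ≤ p_obs
p-value (two-sided) = 0.59556
At α=0.01: p ≥ α → fail to reject H₀

reject H₀: no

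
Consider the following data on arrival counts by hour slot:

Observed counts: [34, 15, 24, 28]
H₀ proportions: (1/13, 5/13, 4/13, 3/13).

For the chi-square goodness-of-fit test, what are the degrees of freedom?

degrees of freedom = 3

df = k − 1 = 4 − 1 = 3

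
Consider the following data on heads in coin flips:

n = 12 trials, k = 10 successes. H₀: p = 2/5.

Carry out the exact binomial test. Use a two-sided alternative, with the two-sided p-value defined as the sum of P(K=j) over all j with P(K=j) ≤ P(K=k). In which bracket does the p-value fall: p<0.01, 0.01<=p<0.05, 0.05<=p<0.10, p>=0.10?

Exact binomial: n=12, k=10, p₀=2/5=0.4000
P(X=j) = C(n,j)·p₀^j·(1−p₀)^(n−j); p = Σ P(X=j) over j with P(X=j) ≤ P(X=10)
p-value (two-sided) = 0.00499
→ bracket: p<0.01

p-value bracket: p<0.01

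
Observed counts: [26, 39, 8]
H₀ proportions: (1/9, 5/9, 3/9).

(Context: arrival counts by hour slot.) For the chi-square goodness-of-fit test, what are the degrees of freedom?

df = k − 1 = 3 − 1 = 2

degrees of freedom = 2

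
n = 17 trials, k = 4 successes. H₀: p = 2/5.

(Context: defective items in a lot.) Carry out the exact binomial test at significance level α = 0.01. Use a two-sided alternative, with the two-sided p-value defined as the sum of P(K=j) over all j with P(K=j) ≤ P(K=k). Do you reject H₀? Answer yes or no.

Exact binomial: n=17, k=4, p₀=2/5=0.4000
P(X=j) = C(n,j)·p₀^j·(1−p₀)^(n−j); p = Σ P(X=j) over j with P(X=j) ≤ P(X=4)
p-value (two-sided) = 0.21790
At α=0.01: p ≥ α → fail to reject H₀

reject H₀: no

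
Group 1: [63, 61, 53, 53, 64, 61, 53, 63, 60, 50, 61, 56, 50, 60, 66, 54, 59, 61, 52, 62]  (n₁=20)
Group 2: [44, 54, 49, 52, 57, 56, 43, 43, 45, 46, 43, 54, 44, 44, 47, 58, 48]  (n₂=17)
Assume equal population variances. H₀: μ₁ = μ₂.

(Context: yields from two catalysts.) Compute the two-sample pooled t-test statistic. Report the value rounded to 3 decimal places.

x̄₁=58.100, s₁=4.973, n₁=20
x̄₂=48.647, s₂=5.384, n₂=17
s_p² = [19·4.973² + 16·5.384²]/35 = 26.6766
SE = √(s_p²·(1/20+1/17)) = 1.7038
t = (58.100−48.647)/1.7038 = 5.5480
df = 35

test statistic = 5.548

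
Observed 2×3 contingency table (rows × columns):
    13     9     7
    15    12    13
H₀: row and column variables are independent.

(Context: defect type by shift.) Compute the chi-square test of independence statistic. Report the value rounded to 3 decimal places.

Row totals [29, 40], col totals [28, 21, 20], n=69
χ² = (13−11.77)²/11.77 + (9−8.83)²/8.83 + (7−8.41)²/8.41 + (15−16.23)²/16.23 + (12−12.17)²/12.17 + (13−11.59)²/11.59 = 0.6339
df = 2

test statistic = 0.634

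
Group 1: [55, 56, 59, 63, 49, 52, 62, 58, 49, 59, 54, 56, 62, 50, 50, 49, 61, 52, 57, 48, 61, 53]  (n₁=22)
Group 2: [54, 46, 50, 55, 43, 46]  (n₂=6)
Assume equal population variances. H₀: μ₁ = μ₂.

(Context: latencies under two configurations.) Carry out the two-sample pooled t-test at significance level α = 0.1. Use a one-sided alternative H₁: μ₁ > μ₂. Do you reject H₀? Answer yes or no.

x̄₁=55.227, s₁=4.927, n₁=22
x̄₂=49.000, s₂=4.817, n₂=6
s_p² = [21·4.927² + 5·4.817²]/26 = 24.0717
SE = √(s_p²·(1/22+1/6)) = 2.2597
t = (55.227−49.000)/2.2597 = 2.7558
df = 26
p-value (one-sided, H₁ greater) = 0.00528
At α=0.1: p < α → reject H₀

reject H₀: yes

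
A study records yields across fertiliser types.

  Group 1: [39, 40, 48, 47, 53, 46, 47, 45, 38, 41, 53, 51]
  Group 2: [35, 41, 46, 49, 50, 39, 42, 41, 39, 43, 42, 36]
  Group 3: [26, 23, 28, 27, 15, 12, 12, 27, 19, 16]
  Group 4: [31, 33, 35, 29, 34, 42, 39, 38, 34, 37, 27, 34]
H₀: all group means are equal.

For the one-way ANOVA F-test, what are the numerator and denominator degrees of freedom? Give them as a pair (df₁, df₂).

degrees of freedom = [3, 42]

k = 4 groups, N = 46 total
df = (k−1, N−k) = (4−1, 46−4) = (3, 42)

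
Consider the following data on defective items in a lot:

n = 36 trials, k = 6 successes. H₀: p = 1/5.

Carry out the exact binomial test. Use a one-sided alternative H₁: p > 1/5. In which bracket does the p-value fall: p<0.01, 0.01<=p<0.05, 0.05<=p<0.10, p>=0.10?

Exact binomial: n=36, k=6, p₀=1/5=0.2000
P(X≥6) from Σ C(n,i)·p₀^i·(1−p₀)^(n−i)
p-value (one-sided, H₁ greater) = 0.75363
→ bracket: p>=0.10

p-value bracket: p>=0.10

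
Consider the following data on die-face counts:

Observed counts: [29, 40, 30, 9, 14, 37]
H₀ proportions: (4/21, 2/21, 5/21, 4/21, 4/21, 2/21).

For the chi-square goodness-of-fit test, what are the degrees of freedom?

df = k − 1 = 6 − 1 = 5

degrees of freedom = 5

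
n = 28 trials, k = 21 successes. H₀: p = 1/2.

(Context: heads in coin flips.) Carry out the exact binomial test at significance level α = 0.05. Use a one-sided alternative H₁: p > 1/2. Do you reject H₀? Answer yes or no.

reject H₀: yes

Exact binomial: n=28, k=21, p₀=1/2=0.5000
P(X≥21) from Σ C(n,i)·p₀^i·(1−p₀)^(n−i)
p-value (one-sided, H₁ greater) = 0.00627
At α=0.05: p < α → reject H₀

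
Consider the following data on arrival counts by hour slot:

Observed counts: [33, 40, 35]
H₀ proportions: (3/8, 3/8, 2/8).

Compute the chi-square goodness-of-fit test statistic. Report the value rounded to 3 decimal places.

n = 108; E_i = n·p_i = [40.50, 40.50, 27.00]
χ² = (33−40.50)²/40.50 + (40−40.50)²/40.50 + (35−27.00)²/27.00 = 3.7654
df = 2

test statistic = 3.765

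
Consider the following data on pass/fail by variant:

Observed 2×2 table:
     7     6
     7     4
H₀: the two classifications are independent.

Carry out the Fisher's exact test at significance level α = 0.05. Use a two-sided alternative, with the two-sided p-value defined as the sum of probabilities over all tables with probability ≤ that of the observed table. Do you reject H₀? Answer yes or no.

Margins: r₁=13, r₂=11, c₁=14, c₂=10, n=24
p_obs = C(13,7)·C(11,7)/C(24,14); sum pmf over tables with pmf ≤ p_obs
p-value (two-sided) = 0.69683
At α=0.05: p ≥ α → fail to reject H₀

reject H₀: no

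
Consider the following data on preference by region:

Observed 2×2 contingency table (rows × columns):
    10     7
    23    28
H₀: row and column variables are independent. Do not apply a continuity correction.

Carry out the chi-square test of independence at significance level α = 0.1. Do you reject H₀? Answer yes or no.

reject H₀: no

Row totals [17, 51], col totals [33, 35], n=68
χ² = (10−8.25)²/8.25 + (7−8.75)²/8.75 + (23−24.75)²/24.75 + (28−26.25)²/26.25 = 0.9616
df = 1
p-value (upper-tail) = 0.32678
At α=0.1: p ≥ α → fail to reject H₀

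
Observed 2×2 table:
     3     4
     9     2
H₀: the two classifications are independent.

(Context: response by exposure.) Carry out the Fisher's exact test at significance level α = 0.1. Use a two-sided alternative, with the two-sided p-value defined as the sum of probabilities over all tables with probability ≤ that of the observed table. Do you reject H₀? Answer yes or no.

Margins: r₁=7, r₂=11, c₁=12, c₂=6, n=18
p_obs = C(7,3)·C(11,9)/C(18,12); sum pmf over tables with pmf ≤ p_obs
p-value (two-sided) = 0.14140
At α=0.1: p ≥ α → fail to reject H₀

reject H₀: no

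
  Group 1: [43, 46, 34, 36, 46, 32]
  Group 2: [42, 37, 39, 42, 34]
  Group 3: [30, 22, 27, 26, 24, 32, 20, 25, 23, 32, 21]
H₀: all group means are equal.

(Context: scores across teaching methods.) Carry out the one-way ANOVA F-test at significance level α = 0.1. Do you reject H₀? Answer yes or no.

reject H₀: yes

Group means [39.50, 38.80, 25.64], grand mean 32.409
SSB = Σnᵢ(x̄ᵢ−x̄)² = 1010.473; SSW = ΣΣ(x−x̄ᵢ)² = 420.845
MSB = 1010.473/2 = 505.2364; MSW = 420.845/19 = 22.1498
F = MSB/MSW = 22.8100
df = (2, 19)
p-value (upper-tail) = 0.00001
At α=0.1: p < α → reject H₀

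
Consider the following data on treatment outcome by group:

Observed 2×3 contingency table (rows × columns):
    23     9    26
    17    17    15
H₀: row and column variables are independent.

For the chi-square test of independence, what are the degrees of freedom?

df = (r−1)(c−1) = (2−1)·(3−1) = 2

degrees of freedom = 2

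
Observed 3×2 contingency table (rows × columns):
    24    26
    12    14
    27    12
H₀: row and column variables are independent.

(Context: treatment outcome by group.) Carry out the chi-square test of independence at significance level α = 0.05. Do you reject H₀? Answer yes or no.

Row totals [50, 26, 39], col totals [63, 52], n=115
χ² = (24−27.39)²/27.39 + (26−22.61)²/22.61 + (12−14.24)²/14.24 + (14−11.76)²/11.76 + (27−21.37)²/21.37 + (12−17.63)²/17.63 = 4.9966
df = 2
p-value (upper-tail) = 0.08222
At α=0.05: p ≥ α → fail to reject H₀

reject H₀: no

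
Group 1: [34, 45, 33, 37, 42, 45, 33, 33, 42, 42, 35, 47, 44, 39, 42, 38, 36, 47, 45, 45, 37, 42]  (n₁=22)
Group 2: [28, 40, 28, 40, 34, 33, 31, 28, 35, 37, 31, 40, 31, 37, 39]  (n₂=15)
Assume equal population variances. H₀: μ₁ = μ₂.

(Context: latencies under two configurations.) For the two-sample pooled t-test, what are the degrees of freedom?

df = n₁ + n₂ − 2 = 22 + 15 − 2 = 35

degrees of freedom = 35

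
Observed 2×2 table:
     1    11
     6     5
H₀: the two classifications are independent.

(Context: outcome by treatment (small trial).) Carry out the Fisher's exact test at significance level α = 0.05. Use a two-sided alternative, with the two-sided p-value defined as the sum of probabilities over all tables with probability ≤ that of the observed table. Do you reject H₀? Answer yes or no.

Margins: r₁=12, r₂=11, c₁=7, c₂=16, n=23
p_obs = C(12,1)·C(11,6)/C(23,7); sum pmf over tables with pmf ≤ p_obs
p-value (two-sided) = 0.02719
At α=0.05: p < α → reject H₀

reject H₀: yes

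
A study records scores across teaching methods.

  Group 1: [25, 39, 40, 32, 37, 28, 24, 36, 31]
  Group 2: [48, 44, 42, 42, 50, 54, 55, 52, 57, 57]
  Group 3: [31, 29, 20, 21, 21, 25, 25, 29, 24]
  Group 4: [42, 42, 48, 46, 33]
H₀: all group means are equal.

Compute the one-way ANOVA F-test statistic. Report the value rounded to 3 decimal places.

Group means [32.44, 50.10, 25.00, 42.20], grand mean 37.242
SSB = Σnᵢ(x̄ᵢ−x̄)² = 3332.138; SSW = ΣΣ(x−x̄ᵢ)² = 851.922
MSB = 3332.138/3 = 1110.7128; MSW = 851.922/29 = 29.3766
F = MSB/MSW = 37.8094
df = (3, 29)

test statistic = 37.809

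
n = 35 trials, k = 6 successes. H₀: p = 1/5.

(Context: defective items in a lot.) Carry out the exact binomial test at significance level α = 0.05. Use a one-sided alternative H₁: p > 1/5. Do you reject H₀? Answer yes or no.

reject H₀: no

Exact binomial: n=35, k=6, p₀=1/5=0.2000
P(X≥6) from Σ C(n,i)·p₀^i·(1−p₀)^(n−i)
p-value (one-sided, H₁ greater) = 0.72791
At α=0.05: p ≥ α → fail to reject H₀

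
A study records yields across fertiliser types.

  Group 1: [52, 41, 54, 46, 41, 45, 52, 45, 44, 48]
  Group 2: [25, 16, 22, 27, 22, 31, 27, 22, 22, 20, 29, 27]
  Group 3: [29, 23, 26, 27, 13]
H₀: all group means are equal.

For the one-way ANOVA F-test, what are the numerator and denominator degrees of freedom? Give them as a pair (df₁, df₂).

degrees of freedom = [2, 24]

k = 3 groups, N = 27 total
df = (k−1, N−k) = (3−1, 27−3) = (2, 24)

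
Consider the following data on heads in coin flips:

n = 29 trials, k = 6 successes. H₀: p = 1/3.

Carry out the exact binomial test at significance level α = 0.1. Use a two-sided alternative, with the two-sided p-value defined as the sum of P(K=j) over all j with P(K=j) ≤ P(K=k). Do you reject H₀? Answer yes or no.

Exact binomial: n=29, k=6, p₀=1/3=0.3333
P(X=j) = C(n,j)·p₀^j·(1−p₀)^(n−j); p = Σ P(X=j) over j with P(X=j) ≤ P(X=6)
p-value (two-sided) = 0.17136
At α=0.1: p ≥ α → fail to reject H₀

reject H₀: no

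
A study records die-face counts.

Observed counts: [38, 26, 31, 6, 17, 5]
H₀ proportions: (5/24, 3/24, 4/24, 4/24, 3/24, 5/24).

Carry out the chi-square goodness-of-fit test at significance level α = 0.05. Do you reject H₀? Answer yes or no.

reject H₀: yes

n = 123; E_i = n·p_i = [25.62, 15.38, 20.50, 20.50, 15.38, 25.62]
χ² = (38−25.62)²/25.62 + (26−15.38)²/15.38 + (31−20.50)²/20.50 + (6−20.50)²/20.50 + (17−15.38)²/15.38 + (5−25.62)²/25.62 = 45.7252
df = 5
p-value (upper-tail) = 0.00000
At α=0.05: p < α → reject H₀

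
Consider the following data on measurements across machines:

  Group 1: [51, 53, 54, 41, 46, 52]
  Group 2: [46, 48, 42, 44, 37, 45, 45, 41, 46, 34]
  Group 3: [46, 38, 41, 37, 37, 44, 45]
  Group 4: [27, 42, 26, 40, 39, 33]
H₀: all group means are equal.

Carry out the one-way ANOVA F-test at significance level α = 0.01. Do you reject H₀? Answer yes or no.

reject H₀: yes

Group means [49.50, 42.80, 41.14, 34.50], grand mean 42.069
SSB = Σnᵢ(x̄ᵢ−x̄)² = 686.405; SSW = ΣΣ(x−x̄ᵢ)² = 627.457
MSB = 686.405/3 = 228.8016; MSW = 627.457/25 = 25.0983
F = MSB/MSW = 9.1162
df = (3, 25)
p-value (upper-tail) = 0.00030
At α=0.01: p < α → reject H₀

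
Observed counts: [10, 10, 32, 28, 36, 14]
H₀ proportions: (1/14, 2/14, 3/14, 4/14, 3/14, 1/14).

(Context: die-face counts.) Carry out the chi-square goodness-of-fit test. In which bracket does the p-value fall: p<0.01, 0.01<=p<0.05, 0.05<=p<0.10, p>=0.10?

p-value bracket: 0.01<=p<0.05

n = 130; E_i = n·p_i = [9.29, 18.57, 27.86, 37.14, 27.86, 9.29]
χ² = (10−9.29)²/9.29 + (10−18.57)²/18.57 + (32−27.86)²/27.86 + (28−37.14)²/37.14 + (36−27.86)²/27.86 + (14−9.29)²/9.29 = 11.6513
df = 5
p-value (upper-tail) = 0.03989
→ bracket: 0.01<=p<0.05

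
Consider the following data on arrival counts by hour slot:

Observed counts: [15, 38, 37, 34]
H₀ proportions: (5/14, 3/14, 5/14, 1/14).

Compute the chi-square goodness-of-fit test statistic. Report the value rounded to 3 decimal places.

test statistic = 96.854

n = 124; E_i = n·p_i = [44.29, 26.57, 44.29, 8.86]
χ² = (15−44.29)²/44.29 + (38−26.57)²/26.57 + (37−44.29)²/44.29 + (34−8.86)²/8.86 = 96.8538
df = 3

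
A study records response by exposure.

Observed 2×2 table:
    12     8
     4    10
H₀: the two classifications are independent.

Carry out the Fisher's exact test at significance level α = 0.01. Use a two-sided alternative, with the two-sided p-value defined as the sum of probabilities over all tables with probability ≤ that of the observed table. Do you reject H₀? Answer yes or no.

Margins: r₁=20, r₂=14, c₁=16, c₂=18, n=34
p_obs = C(20,12)·C(14,4)/C(34,16); sum pmf over tables with pmf ≤ p_obs
p-value (two-sided) = 0.09209
At α=0.01: p ≥ α → fail to reject H₀

reject H₀: no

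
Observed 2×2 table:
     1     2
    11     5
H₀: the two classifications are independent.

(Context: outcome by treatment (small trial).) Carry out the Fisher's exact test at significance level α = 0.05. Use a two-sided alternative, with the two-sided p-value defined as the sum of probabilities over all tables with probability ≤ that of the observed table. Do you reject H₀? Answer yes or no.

reject H₀: no

Margins: r₁=3, r₂=16, c₁=12, c₂=7, n=19
p_obs = C(3,1)·C(16,11)/C(19,12); sum pmf over tables with pmf ≤ p_obs
p-value (two-sided) = 0.52322
At α=0.05: p ≥ α → fail to reject H₀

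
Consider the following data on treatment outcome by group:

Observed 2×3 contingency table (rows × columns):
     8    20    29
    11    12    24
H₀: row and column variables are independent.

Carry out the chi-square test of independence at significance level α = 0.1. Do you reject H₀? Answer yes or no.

reject H₀: no

Row totals [57, 47], col totals [19, 32, 53], n=104
χ² = (8−10.41)²/10.41 + (20−17.54)²/17.54 + (29−29.05)²/29.05 + (11−8.59)²/8.59 + (12−14.46)²/14.46 + (24−23.95)²/23.95 = 2.0024
df = 2
p-value (upper-tail) = 0.36745
At α=0.1: p ≥ α → fail to reject H₀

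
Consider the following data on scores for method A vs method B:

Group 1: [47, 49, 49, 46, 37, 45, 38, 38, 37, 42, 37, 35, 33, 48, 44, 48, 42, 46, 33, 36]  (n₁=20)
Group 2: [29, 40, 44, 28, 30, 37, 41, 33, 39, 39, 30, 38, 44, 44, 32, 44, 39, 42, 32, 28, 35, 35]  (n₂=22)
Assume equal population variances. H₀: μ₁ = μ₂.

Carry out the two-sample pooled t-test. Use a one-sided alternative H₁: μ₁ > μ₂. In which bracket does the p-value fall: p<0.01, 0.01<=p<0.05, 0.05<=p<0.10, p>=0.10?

x̄₁=41.500, s₁=5.568, n₁=20
x̄₂=36.500, s₂=5.570, n₂=22
s_p² = [19·5.568² + 21·5.570²]/40 = 31.0125
SE = √(s_p²·(1/20+1/22)) = 1.7205
t = (41.500−36.500)/1.7205 = 2.9061
df = 40
p-value (one-sided, H₁ greater) = 0.00297
→ bracket: p<0.01

p-value bracket: p<0.01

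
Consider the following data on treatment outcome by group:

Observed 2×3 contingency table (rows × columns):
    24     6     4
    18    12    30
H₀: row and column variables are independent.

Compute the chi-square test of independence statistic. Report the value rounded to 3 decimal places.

test statistic = 16.836

Row totals [34, 60], col totals [42, 18, 34], n=94
χ² = (24−15.19)²/15.19 + (6−6.51)²/6.51 + (4−12.30)²/12.30 + (18−26.81)²/26.81 + (12−11.49)²/11.49 + (30−21.70)²/21.70 = 16.8361
df = 2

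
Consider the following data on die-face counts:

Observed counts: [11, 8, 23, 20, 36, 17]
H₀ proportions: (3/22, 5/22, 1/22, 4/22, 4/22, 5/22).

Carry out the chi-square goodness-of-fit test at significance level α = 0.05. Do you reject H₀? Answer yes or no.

reject H₀: yes

n = 115; E_i = n·p_i = [15.68, 26.14, 5.23, 20.91, 20.91, 26.14]
χ² = (11−15.68)²/15.68 + (8−26.14)²/26.14 + (23−5.23)²/5.23 + (20−20.91)²/20.91 + (36−20.91)²/20.91 + (17−26.14)²/26.14 = 88.5351
df = 5
p-value (upper-tail) = 0.00000
At α=0.05: p < α → reject H₀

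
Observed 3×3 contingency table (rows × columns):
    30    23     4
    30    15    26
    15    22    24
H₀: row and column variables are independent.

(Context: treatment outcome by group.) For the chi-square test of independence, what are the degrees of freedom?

df = (r−1)(c−1) = (3−1)·(3−1) = 4

degrees of freedom = 4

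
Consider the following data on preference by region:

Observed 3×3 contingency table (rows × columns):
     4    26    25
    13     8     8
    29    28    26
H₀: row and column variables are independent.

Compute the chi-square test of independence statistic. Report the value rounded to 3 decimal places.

test statistic = 17.956

Row totals [55, 29, 83], col totals [46, 62, 59], n=167
χ² = (4−15.15)²/15.15 + (26−20.42)²/20.42 + (25−19.43)²/19.43 + (13−7.99)²/7.99 + (8−10.77)²/10.77 + (8−10.25)²/10.25 + (29−22.86)²/22.86 + (28−30.81)²/30.81 + (26−29.32)²/29.32 = 17.9563
df = 4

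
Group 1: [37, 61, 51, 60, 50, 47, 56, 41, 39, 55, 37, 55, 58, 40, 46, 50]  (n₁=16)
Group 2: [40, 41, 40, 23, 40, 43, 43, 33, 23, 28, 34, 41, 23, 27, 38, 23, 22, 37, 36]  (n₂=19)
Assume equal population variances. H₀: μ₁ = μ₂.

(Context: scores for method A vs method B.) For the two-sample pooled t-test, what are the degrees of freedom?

df = n₁ + n₂ − 2 = 16 + 19 − 2 = 33

degrees of freedom = 33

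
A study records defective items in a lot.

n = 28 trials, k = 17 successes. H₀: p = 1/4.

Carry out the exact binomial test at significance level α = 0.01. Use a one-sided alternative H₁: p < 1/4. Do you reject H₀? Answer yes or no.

reject H₀: no

Exact binomial: n=28, k=17, p₀=1/4=0.2500
P(X≤17) from Σ C(n,i)·p₀^i·(1−p₀)^(n−i)
p-value (one-sided, H₁ less) = 0.99999
At α=0.01: p ≥ α → fail to reject H₀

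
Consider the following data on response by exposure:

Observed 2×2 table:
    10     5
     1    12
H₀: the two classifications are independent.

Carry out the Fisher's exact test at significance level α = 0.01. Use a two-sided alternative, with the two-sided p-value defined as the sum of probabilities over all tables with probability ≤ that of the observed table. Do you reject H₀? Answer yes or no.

Margins: r₁=15, r₂=13, c₁=11, c₂=17, n=28
p_obs = C(15,10)·C(13,1)/C(28,11); sum pmf over tables with pmf ≤ p_obs
p-value (two-sided) = 0.00208
At α=0.01: p < α → reject H₀

reject H₀: yes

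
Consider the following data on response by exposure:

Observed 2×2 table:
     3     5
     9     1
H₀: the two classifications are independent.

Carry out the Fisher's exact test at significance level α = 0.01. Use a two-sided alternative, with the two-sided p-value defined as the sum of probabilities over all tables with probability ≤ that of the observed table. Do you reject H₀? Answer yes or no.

reject H₀: no

Margins: r₁=8, r₂=10, c₁=12, c₂=6, n=18
p_obs = C(8,3)·C(10,9)/C(18,12); sum pmf over tables with pmf ≤ p_obs
p-value (two-sided) = 0.04299
At α=0.01: p ≥ α → fail to reject H₀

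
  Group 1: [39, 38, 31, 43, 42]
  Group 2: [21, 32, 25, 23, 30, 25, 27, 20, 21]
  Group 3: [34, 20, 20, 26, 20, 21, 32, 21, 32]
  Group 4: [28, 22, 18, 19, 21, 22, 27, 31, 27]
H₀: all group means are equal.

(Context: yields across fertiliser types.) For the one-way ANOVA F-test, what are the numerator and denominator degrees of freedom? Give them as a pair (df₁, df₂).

k = 4 groups, N = 32 total
df = (k−1, N−k) = (4−1, 32−4) = (3, 28)

degrees of freedom = [3, 28]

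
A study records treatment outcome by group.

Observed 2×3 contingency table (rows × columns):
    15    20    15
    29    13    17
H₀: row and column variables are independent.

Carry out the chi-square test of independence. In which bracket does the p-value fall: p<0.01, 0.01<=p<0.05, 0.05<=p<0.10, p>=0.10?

Row totals [50, 59], col totals [44, 33, 32], n=109
χ² = (15−20.18)²/20.18 + (20−15.14)²/15.14 + (15−14.68)²/14.68 + (29−23.82)²/23.82 + (13−17.86)²/17.86 + (17−17.32)²/17.32 = 5.3578
df = 2
p-value (upper-tail) = 0.06864
→ bracket: 0.05<=p<0.10

p-value bracket: 0.05<=p<0.10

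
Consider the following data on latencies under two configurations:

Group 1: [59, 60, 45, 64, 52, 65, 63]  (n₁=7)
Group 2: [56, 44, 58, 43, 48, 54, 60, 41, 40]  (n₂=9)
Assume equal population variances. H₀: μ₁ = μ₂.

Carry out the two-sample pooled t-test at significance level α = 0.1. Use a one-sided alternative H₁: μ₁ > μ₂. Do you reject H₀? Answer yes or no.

reject H₀: yes

x̄₁=58.286, s₁=7.296, n₁=7
x̄₂=49.333, s₂=7.762, n₂=9
s_p² = [6·7.296² + 8·7.762²]/14 = 57.2449
SE = √(s_p²·(1/7+1/9)) = 3.8129
t = (58.286−49.333)/3.8129 = 2.3479
df = 14
p-value (one-sided, H₁ greater) = 0.01705
At α=0.1: p < α → reject H₀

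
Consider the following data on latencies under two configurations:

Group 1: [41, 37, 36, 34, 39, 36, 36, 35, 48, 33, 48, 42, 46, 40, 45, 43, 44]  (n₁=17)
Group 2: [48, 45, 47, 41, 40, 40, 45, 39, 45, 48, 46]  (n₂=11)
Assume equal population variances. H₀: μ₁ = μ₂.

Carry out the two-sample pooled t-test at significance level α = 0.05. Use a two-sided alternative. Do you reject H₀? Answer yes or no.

reject H₀: yes

x̄₁=40.176, s₁=4.915, n₁=17
x̄₂=44.000, s₂=3.376, n₂=11
s_p² = [16·4.915² + 10·3.376²]/26 = 19.2489
SE = √(s_p²·(1/17+1/11)) = 1.6977
t = (40.176−44.000)/1.6977 = -2.2522
df = 26
p-value (two-sided) = 0.03298
At α=0.05: p < α → reject H₀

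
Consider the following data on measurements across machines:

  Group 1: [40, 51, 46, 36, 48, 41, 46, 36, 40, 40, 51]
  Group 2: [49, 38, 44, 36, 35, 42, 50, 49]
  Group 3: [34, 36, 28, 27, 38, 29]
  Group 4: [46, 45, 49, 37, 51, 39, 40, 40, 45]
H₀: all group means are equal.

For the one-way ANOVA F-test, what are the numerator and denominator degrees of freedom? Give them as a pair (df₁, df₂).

k = 4 groups, N = 34 total
df = (k−1, N−k) = (4−1, 34−4) = (3, 30)

degrees of freedom = [3, 30]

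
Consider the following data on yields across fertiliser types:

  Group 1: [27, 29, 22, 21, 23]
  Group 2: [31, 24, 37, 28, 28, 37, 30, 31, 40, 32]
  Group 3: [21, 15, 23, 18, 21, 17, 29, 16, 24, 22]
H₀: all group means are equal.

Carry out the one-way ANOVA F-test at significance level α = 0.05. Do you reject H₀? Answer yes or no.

reject H₀: yes

Group means [24.40, 31.80, 20.60], grand mean 25.840
SSB = Σnᵢ(x̄ᵢ−x̄)² = 640.160; SSW = ΣΣ(x−x̄ᵢ)² = 425.200
MSB = 640.160/2 = 320.0800; MSW = 425.200/22 = 19.3273
F = MSB/MSW = 16.5611
df = (2, 22)
p-value (upper-tail) = 0.00004
At α=0.05: p < α → reject H₀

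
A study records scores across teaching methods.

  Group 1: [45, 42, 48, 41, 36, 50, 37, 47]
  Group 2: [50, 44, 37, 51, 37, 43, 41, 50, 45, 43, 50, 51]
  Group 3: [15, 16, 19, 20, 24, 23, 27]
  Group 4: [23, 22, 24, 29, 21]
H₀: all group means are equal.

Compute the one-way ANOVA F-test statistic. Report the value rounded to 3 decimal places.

test statistic = 56.370

Group means [43.25, 45.17, 20.57, 23.80], grand mean 35.969
SSB = Σnᵢ(x̄ᵢ−x̄)² = 3839.288; SSW = ΣΣ(x−x̄ᵢ)² = 635.681
MSB = 3839.288/3 = 1279.7626; MSW = 635.681/28 = 22.7029
F = MSB/MSW = 56.3700
df = (3, 28)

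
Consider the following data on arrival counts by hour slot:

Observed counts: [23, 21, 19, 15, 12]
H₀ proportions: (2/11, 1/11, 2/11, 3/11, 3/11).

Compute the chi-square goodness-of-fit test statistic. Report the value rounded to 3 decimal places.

n = 90; E_i = n·p_i = [16.36, 8.18, 16.36, 24.55, 24.55]
χ² = (23−16.36)²/16.36 + (21−8.18)²/8.18 + (19−16.36)²/16.36 + (15−24.55)²/24.55 + (12−24.55)²/24.55 = 33.3222
df = 4

test statistic = 33.322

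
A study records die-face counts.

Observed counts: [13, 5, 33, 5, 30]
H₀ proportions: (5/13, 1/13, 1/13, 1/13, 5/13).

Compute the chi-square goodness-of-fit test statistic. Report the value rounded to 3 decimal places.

n = 86; E_i = n·p_i = [33.08, 6.62, 6.62, 6.62, 33.08]
χ² = (13−33.08)²/33.08 + (5−6.62)²/6.62 + (33−6.62)²/6.62 + (5−6.62)²/6.62 + (30−33.08)²/33.08 = 118.4930
df = 4

test statistic = 118.493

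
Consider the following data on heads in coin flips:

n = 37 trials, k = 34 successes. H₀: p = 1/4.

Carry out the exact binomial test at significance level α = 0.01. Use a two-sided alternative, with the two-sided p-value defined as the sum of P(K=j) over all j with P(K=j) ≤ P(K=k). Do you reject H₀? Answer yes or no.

reject H₀: yes

Exact binomial: n=37, k=34, p₀=1/4=0.2500
P(X=j) = C(n,j)·p₀^j·(1−p₀)^(n−j); p = Σ P(X=j) over j with P(X=j) ≤ P(X=34)
p-value (two-sided) = 0.00000
At α=0.01: p < α → reject H₀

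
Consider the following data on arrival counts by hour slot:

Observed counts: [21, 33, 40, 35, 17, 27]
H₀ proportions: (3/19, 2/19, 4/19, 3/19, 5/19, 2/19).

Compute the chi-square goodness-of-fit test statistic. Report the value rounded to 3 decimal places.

n = 173; E_i = n·p_i = [27.32, 18.21, 36.42, 27.32, 45.53, 18.21]
χ² = (21−27.32)²/27.32 + (33−18.21)²/18.21 + (40−36.42)²/36.42 + (35−27.32)²/27.32 + (17−45.53)²/45.53 + (27−18.21)²/18.21 = 38.1013
df = 5

test statistic = 38.101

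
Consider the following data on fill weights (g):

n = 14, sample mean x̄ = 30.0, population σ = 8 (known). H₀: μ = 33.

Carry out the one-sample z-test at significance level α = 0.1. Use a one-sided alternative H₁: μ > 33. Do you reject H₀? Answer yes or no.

SE = σ/√n = 8/√14 = 2.1381
z = (x̄−μ₀)/SE = (30.0−33)/2.1381 = -1.4031
p-value (one-sided, H₁ greater) = 0.91971
At α=0.1: p ≥ α → fail to reject H₀

reject H₀: no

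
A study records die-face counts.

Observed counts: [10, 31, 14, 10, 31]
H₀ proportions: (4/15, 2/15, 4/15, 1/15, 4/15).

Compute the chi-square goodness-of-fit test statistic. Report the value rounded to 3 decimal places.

n = 96; E_i = n·p_i = [25.60, 12.80, 25.60, 6.40, 25.60]
χ² = (10−25.60)²/25.60 + (31−12.80)²/12.80 + (14−25.60)²/25.60 + (10−6.40)²/6.40 + (31−25.60)²/25.60 = 43.8047
df = 4

test statistic = 43.805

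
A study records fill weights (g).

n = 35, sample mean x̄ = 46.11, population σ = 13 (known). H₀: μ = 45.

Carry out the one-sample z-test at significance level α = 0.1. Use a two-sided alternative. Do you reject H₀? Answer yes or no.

SE = σ/√n = 13/√35 = 2.1974
z = (x̄−μ₀)/SE = (46.11−45)/2.1974 = 0.5051
p-value (two-sided) = 0.61346
At α=0.1: p ≥ α → fail to reject H₀

reject H₀: no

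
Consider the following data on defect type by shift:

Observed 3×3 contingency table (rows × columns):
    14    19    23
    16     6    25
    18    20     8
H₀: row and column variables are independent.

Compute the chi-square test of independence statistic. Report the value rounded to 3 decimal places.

test statistic = 17.528

Row totals [56, 47, 46], col totals [48, 45, 56], n=149
χ² = (14−18.04)²/18.04 + (19−16.91)²/16.91 + (23−21.05)²/21.05 + (16−15.14)²/15.14 + (6−14.19)²/14.19 + (25−17.66)²/17.66 + (18−14.82)²/14.82 + (20−13.89)²/13.89 + (8−17.29)²/17.29 = 17.5277
df = 4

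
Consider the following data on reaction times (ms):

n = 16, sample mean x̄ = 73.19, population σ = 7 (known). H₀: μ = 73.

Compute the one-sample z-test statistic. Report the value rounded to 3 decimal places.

SE = σ/√n = 7/√16 = 1.7500
z = (x̄−μ₀)/SE = (73.19−73)/1.7500 = 0.1086

test statistic = 0.109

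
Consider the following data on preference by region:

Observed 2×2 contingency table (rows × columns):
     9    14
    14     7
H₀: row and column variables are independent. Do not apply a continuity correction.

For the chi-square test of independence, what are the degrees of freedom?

degrees of freedom = 1

df = (r−1)(c−1) = (2−1)·(2−1) = 1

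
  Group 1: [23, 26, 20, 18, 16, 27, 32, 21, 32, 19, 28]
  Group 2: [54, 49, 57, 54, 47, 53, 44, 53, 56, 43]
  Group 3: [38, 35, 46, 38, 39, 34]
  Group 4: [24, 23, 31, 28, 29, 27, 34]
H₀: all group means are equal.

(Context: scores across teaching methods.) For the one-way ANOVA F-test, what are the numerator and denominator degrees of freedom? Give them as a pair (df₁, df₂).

degrees of freedom = [3, 30]

k = 4 groups, N = 34 total
df = (k−1, N−k) = (4−1, 34−4) = (3, 30)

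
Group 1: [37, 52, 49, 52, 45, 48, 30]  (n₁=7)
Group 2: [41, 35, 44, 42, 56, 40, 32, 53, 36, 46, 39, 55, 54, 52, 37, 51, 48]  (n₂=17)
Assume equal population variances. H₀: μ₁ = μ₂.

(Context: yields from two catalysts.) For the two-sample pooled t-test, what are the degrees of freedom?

df = n₁ + n₂ − 2 = 7 + 17 − 2 = 22

degrees of freedom = 22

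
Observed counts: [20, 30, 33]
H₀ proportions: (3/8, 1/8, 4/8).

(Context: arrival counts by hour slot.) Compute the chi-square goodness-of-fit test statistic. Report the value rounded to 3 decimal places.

test statistic = 42.839

n = 83; E_i = n·p_i = [31.12, 10.38, 41.50]
χ² = (20−31.12)²/31.12 + (30−10.38)²/10.38 + (33−41.50)²/41.50 = 42.8394
df = 2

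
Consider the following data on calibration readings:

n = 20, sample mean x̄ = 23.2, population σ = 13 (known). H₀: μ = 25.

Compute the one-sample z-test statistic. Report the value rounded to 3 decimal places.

test statistic = -0.619

SE = σ/√n = 13/√20 = 2.9069
z = (x̄−μ₀)/SE = (23.2−25)/2.9069 = -0.6192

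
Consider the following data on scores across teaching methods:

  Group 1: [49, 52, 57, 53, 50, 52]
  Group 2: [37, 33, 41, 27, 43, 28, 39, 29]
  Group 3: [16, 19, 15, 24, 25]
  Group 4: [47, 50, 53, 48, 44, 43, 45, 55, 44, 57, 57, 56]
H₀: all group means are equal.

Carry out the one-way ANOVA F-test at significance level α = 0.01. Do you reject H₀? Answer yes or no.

reject H₀: yes

Group means [52.17, 34.62, 19.80, 49.92], grand mean 41.548
SSB = Σnᵢ(x̄ᵢ−x̄)² = 4265.252; SSW = ΣΣ(x−x̄ᵢ)² = 720.425
MSB = 4265.252/3 = 1421.7508; MSW = 720.425/27 = 26.6824
F = MSB/MSW = 53.2842
df = (3, 27)
p-value (upper-tail) = 0.00000
At α=0.01: p < α → reject H₀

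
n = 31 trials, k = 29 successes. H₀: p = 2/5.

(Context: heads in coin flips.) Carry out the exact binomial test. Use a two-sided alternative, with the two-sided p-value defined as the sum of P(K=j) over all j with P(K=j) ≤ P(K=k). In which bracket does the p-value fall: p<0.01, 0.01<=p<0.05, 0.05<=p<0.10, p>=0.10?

Exact binomial: n=31, k=29, p₀=2/5=0.4000
P(X=j) = C(n,j)·p₀^j·(1−p₀)^(n−j); p = Σ P(X=j) over j with P(X=j) ≤ P(X=29)
p-value (two-sided) = 0.00000
→ bracket: p<0.01

p-value bracket: p<0.01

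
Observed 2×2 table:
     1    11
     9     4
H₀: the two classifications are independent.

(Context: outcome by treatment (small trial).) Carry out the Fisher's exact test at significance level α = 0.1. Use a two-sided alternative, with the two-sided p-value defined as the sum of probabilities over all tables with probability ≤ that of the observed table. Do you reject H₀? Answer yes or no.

reject H₀: yes

Margins: r₁=12, r₂=13, c₁=10, c₂=15, n=25
p_obs = C(12,1)·C(13,9)/C(25,10); sum pmf over tables with pmf ≤ p_obs
p-value (two-sided) = 0.00361
At α=0.1: p < α → reject H₀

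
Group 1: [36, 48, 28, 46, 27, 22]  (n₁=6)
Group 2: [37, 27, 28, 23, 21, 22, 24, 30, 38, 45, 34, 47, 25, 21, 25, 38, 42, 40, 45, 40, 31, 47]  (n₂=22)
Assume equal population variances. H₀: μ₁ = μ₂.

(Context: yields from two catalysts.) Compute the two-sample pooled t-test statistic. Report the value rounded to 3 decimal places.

test statistic = 0.305

x̄₁=34.500, s₁=10.691, n₁=6
x̄₂=33.182, s₂=9.043, n₂=22
s_p² = [5·10.691² + 21·9.043²]/26 = 88.0297
SE = √(s_p²·(1/6+1/22)) = 4.3212
t = (34.500−33.182)/4.3212 = 0.3050
df = 26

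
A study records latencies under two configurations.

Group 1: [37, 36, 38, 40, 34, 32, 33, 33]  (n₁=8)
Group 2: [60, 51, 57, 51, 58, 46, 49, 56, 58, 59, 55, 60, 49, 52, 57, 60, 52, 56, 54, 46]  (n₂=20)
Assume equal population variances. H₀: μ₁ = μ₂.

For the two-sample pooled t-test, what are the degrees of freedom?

degrees of freedom = 26

df = n₁ + n₂ − 2 = 8 + 20 − 2 = 26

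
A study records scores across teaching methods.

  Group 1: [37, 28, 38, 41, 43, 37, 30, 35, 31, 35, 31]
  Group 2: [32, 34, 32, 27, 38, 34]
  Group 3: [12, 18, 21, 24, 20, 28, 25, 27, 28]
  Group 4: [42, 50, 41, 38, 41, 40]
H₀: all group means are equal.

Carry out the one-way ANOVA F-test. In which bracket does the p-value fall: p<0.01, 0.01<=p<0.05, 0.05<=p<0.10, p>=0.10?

p-value bracket: p<0.01

Group means [35.09, 32.83, 22.56, 42.00], grand mean 32.438
SSB = Σnᵢ(x̄ᵢ−x̄)² = 1505.910; SSW = ΣΣ(x−x̄ᵢ)² = 601.965
MSB = 1505.910/3 = 501.9701; MSW = 601.965/28 = 21.4987
F = MSB/MSW = 23.3488
df = (3, 28)
p-value (upper-tail) = 0.00000
→ bracket: p<0.01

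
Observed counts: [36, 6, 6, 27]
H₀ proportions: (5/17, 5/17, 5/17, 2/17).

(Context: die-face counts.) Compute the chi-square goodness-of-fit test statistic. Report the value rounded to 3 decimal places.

n = 75; E_i = n·p_i = [22.06, 22.06, 22.06, 8.82]
χ² = (36−22.06)²/22.06 + (6−22.06)²/22.06 + (6−22.06)²/22.06 + (27−8.82)²/8.82 = 69.6360
df = 3

test statistic = 69.636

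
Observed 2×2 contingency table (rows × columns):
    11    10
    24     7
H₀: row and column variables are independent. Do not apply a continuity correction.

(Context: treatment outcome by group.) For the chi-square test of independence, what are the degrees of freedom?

df = (r−1)(c−1) = (2−1)·(2−1) = 1

degrees of freedom = 1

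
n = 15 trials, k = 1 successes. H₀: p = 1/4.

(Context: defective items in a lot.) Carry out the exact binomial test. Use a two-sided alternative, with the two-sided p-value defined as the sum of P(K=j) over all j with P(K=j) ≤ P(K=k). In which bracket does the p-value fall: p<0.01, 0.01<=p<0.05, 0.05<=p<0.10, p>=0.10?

Exact binomial: n=15, k=1, p₀=1/4=0.2500
P(X=j) = C(n,j)·p₀^j·(1−p₀)^(n−j); p = Σ P(X=j) over j with P(X=j) ≤ P(X=1)
p-value (two-sided) = 0.13680
→ bracket: p>=0.10

p-value bracket: p>=0.10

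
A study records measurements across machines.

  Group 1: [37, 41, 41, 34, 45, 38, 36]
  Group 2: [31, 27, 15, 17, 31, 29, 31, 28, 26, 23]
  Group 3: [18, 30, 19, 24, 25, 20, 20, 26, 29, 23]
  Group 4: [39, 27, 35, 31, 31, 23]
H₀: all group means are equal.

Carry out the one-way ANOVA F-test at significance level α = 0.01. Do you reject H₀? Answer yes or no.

reject H₀: yes

Group means [38.86, 25.80, 23.40, 31.00], grand mean 28.788
SSB = Σnᵢ(x̄ᵢ−x̄)² = 1118.658; SSW = ΣΣ(x−x̄ᵢ)² = 698.857
MSB = 1118.658/3 = 372.8860; MSW = 698.857/29 = 24.0985
F = MSB/MSW = 15.4734
df = (3, 29)
p-value (upper-tail) = 0.00000
At α=0.01: p < α → reject H₀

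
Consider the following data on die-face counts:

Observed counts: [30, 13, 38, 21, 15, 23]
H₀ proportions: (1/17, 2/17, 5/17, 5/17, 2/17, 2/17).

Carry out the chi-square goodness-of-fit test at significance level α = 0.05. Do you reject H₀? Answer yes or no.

n = 140; E_i = n·p_i = [8.24, 16.47, 41.18, 41.18, 16.47, 16.47]
χ² = (30−8.24)²/8.24 + (13−16.47)²/16.47 + (38−41.18)²/41.18 + (21−41.18)²/41.18 + (15−16.47)²/16.47 + (23−16.47)²/16.47 = 71.1036
df = 5
p-value (upper-tail) = 0.00000
At α=0.05: p < α → reject H₀

reject H₀: yes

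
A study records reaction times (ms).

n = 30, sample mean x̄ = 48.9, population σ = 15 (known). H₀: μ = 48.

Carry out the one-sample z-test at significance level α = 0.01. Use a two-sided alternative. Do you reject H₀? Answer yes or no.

reject H₀: no

SE = σ/√n = 15/√30 = 2.7386
z = (x̄−μ₀)/SE = (48.9−48)/2.7386 = 0.3286
p-value (two-sided) = 0.74243
At α=0.01: p ≥ α → fail to reject H₀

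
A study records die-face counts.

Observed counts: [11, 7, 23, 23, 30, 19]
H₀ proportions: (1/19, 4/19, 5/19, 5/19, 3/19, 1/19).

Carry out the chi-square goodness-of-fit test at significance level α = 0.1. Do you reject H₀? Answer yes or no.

reject H₀: yes

n = 113; E_i = n·p_i = [5.95, 23.79, 29.74, 29.74, 17.84, 5.95]
χ² = (11−5.95)²/5.95 + (7−23.79)²/23.79 + (23−29.74)²/29.74 + (23−29.74)²/29.74 + (30−17.84)²/17.84 + (19−5.95)²/5.95 = 56.1252
df = 5
p-value (upper-tail) = 0.00000
At α=0.1: p < α → reject H₀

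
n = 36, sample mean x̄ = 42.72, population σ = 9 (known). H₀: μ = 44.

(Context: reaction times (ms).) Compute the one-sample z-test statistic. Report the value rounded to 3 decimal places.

SE = σ/√n = 9/√36 = 1.5000
z = (x̄−μ₀)/SE = (42.72−44)/1.5000 = -0.8533

test statistic = -0.853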